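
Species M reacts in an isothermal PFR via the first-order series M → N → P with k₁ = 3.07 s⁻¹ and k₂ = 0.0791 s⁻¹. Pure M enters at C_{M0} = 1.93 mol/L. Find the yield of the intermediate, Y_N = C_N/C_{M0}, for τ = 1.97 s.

0.876

For first-order series with pure M initially, C_N(τ) = k₁C_{M0}/(k₂−k₁)·(e^(−k₁τ) − e^(−k₂τ)).
e^(−k₁τ) = e^(−3.07×1.97) = e^(−6.048) = 0.002363; e^(−k₂τ) = e^(−0.1558) = 0.8557.
C_N = 3.07×1.93/(0.0791−3.07) × (0.002363−0.8557) = (-1.981)×(-0.8533) = 1.691 mol/L.
Y_N = C_N/C_{M0} = 1.691/1.93 = 0.876.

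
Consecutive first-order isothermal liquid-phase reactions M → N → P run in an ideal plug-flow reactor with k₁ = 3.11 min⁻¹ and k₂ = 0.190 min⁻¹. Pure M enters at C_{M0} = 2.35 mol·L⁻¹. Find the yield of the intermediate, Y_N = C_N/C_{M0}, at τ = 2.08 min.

0.716

The intermediate concentration in a first-order A→B→C sequence is C_N = k₁C_{M0}(e^(−k₁τ) − e^(−k₂τ))/(k₂−k₁).
e^(−k₁τ) = e^(−3.11×2.08) = e^(−6.469) = 0.001551; e^(−k₂τ) = e^(−0.3952) = 0.6735.
C_N = 3.11×2.35/(0.190−3.11) × (0.001551−0.6735) = (-2.503)×(-0.6720) = 1.682 mol·L⁻¹.
Y_N = C_N/C_{M0} = 1.682/2.35 = 0.716.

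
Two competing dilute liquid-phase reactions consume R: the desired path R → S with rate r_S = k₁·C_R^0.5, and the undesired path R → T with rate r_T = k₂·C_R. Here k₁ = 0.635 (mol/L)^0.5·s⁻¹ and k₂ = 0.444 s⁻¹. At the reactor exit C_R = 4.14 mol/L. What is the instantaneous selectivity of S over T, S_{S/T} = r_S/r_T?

S_{S/T} = r_S/r_T = (k₁·C_R^0.5)/(k₂·C_R) = (k₁/k₂)·C_R^-0.5.
= (0.635×4.140^0.5) / (0.444×4.140) = 1.292/1.838 = 0.703.

0.703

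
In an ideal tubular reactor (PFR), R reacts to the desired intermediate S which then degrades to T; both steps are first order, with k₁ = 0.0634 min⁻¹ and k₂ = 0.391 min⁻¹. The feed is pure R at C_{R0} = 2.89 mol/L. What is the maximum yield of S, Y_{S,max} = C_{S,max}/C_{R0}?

0.114

At the optimum, C_{S,max}/C_{R0} = (k₁/k₂)^[k₂/(k₂−k₁)].
= (0.0634/0.391)^(0.391/(0.391−0.0634)) = (0.1621)^(1.194) = 0.1140.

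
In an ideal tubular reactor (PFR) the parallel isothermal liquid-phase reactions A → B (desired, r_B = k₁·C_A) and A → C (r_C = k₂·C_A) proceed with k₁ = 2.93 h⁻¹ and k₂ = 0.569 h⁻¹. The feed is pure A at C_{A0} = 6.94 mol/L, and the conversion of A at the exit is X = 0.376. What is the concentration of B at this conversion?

C_A = C_{A0}(1−X) = 4.331 mol/L.
Both paths are first order in A, so the instantaneous fraction to B is constant: dC_B/d(−C_A) = k₁/(k₁+k₂) = 0.8374.
C_B = 0.8374·(C_{A0}−C_A) = 0.8374×2.609 = 2.19 mol/L.

2.19 mol/L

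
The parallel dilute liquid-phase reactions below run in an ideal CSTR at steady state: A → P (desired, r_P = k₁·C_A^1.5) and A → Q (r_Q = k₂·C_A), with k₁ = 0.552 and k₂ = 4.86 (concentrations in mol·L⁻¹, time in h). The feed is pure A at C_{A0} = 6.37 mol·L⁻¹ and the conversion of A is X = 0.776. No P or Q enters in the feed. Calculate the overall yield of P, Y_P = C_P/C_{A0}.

0.0927

Exit C_A = C_{A0}(1−X) = 6.37×0.224 = 1.427 mol·L⁻¹.
In a CSTR the entire volume is at exit conditions, so r_P = 0.552×1.427^1.5 = 0.9408 and r_Q = 4.86×1.427 = 6.935.
Fraction of consumed A going to P: r_P/(r_P+r_Q) = 0.1195.
C_P = 0.1195·C_{A0}·X = 0.1195×6.37×0.776 = 0.591 mol·L⁻¹; Y_P = C_P/C_{A0} = 0.0927.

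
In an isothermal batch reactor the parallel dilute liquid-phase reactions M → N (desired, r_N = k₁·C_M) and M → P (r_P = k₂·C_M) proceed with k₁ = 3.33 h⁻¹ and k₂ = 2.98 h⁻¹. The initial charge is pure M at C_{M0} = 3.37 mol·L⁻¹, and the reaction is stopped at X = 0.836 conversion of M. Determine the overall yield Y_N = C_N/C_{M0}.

0.441

C_M = C_{M0}(1−X) = 0.5527 mol·L⁻¹.
Both paths are first order in M, so the instantaneous fraction to N is constant: dC_N/d(−C_M) = k₁/(k₁+k₂) = 0.5277.
C_N = 0.5277·(C_{M0}−C_M) = 0.5277×2.817 = 1.49 mol·L⁻¹.
Y_N = C_N/C_{M0} = 1.487/3.37 = 0.441.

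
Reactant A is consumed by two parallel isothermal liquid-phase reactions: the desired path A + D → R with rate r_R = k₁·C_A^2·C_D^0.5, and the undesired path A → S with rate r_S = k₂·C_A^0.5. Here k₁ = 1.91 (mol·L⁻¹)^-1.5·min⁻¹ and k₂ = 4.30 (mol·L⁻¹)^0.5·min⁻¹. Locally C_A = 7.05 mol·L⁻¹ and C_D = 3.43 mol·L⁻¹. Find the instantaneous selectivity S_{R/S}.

15.4

S_{R/S} = r_R/r_S = (k₁·C_A^2·C_D^0.5)/(k₂·C_A^0.5) = (k₁/k₂)·C_A^1.5·C_D^0.5.
= (1.91×7.050^2×3.430^0.5) / (4.30×7.050^0.5) = 175.8/11.42 = 15.4.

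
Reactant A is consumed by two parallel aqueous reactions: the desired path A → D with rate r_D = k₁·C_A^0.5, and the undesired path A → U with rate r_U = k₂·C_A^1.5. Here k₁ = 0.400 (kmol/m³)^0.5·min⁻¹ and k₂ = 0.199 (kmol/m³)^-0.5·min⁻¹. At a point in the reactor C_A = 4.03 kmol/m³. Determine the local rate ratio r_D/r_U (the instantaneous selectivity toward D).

S_{D/U} = r_D/r_U = (k₁·C_A^0.5)/(k₂·C_A^1.5) = (k₁/k₂)·C_A⁻¹.
= (0.400×4.030^0.5) / (0.199×4.030^1.5) = 0.8030/1.610 = 0.499.
The undesired path is higher order in A, so low C_A (CSTR or dilute feed) favours D.

0.499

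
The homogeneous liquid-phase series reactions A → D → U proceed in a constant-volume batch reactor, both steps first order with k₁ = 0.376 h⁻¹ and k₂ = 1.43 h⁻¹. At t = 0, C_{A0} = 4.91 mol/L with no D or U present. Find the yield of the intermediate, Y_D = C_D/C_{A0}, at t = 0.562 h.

0.129

Solving the coupled first-order balances gives C_D(t) = [k₁/(k₂−k₁)]·C_{A0}·(e^(−k₁t) − e^(−k₂t)).
e^(−k₁t) = e^(−0.376×0.562) = e^(−0.2113) = 0.8095; e^(−k₂t) = e^(−0.8037) = 0.4477.
C_D = 0.376×4.91/(1.43−0.376) × (0.8095−0.4477) = 1.752×0.3618 = 0.6338 mol/L.
Y_D = C_D/C_{A0} = 0.6338/4.91 = 0.129.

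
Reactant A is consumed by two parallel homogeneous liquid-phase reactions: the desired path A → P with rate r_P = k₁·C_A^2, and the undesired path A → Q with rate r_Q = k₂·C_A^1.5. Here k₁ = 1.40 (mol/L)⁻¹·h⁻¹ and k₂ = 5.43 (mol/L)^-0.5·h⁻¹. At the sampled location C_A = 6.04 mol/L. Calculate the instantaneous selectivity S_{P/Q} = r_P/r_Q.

0.634

S_{P/Q} = r_P/r_Q = (k₁·C_A^2)/(k₂·C_A^1.5) = (k₁/k₂)·C_A^0.5.
= (1.40×6.040^2) / (5.43×6.040^1.5) = 51.07/80.60 = 0.634.
Since the desired path is higher order in A, keeping C_A high (PFR or concentrated feed) favours P.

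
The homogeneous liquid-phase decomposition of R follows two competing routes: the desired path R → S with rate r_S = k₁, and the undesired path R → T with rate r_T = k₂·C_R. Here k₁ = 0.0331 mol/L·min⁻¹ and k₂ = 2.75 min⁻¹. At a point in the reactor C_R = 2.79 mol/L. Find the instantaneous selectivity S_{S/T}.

0.00431

S_{S/T} = r_S/r_T = (k₁)/(k₂·C_R) = (k₁/k₂)·C_R⁻¹.
= (0.0331) / (2.75×2.790) = 0.03310/7.673 = 0.00431.
The undesired path is higher order in R, so low C_R (CSTR or dilute feed) favours S.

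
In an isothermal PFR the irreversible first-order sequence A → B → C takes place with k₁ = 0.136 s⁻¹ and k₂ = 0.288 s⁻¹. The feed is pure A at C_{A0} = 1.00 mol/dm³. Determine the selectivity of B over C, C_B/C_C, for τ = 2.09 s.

Solving the coupled first-order balances gives C_B(τ) = [k₁/(k₂−k₁)]·C_{A0}·(e^(−k₁τ) − e^(−k₂τ)).
e^(−k₁τ) = e^(−0.136×2.09) = e^(−0.2842) = 0.7526; e^(−k₂τ) = e^(−0.6019) = 0.5478.
C_B = 0.136×1.00/(0.288−0.136) × (0.7526−0.5478) = 0.8947×0.2048 = 0.1833 mol/dm³.
C_A = C_{A0}e^(−k₁τ) = 0.7526 mol/dm³, so C_C = C_{A0}−C_A−C_B = 0.06415 mol/dm³; C_B/C_C = 2.86.

2.86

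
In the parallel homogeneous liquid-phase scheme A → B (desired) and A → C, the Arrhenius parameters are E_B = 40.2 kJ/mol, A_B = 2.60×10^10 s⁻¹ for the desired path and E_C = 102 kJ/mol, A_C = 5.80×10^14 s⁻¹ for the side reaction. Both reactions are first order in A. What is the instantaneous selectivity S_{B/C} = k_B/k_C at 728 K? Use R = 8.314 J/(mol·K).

1.22

With equal orders, S_{B/C} = k_B/k_C = (A_B/A_C)·exp[(E_C−E_B)/(RT)].
(E_C−E_B)/(RT) = (102−40.2)×10³/(8.314×728) = 61800/6053 = 10.21.
k_B/k_C = (2.60×10^10/5.80×10^14)·exp(10.21) = 4.483×10^-5 × 27187 = 1.22.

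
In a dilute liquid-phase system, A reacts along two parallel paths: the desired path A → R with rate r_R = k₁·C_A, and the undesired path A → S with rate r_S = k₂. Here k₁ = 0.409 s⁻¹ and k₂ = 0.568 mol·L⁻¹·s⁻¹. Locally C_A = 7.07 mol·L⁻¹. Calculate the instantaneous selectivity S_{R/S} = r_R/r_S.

S_{R/S} = r_R/r_S = (k₁·C_A)/(k₂) = (k₁/k₂)·C_A.
= (0.409×7.070) / (0.568) = 2.892/0.5680 = 5.09.
Since the desired path is higher order in A, keeping C_A high (PFR or concentrated feed) favours R.

5.09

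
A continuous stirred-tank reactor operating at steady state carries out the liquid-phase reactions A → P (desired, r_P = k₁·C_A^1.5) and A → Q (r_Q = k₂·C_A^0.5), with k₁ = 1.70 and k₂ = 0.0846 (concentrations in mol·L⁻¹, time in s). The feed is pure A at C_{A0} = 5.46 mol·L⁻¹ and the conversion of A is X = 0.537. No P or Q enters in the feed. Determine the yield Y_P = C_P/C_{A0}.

0.527

Exit C_A = C_{A0}(1−X) = 5.46×0.463 = 2.528 mol·L⁻¹.
A CSTR operates uniformly at the exit composition, giving r_P = 6.833 and r_Q = 0.1345 (each k·C_A^n at C_A = 2.528).
Fraction of consumed A going to P: r_P/(r_P+r_Q) = 0.9807.
C_P = 0.9807·C_{A0}·X = 0.9807×5.46×0.537 = 2.88 mol·L⁻¹; Y_P = C_P/C_{A0} = 0.527.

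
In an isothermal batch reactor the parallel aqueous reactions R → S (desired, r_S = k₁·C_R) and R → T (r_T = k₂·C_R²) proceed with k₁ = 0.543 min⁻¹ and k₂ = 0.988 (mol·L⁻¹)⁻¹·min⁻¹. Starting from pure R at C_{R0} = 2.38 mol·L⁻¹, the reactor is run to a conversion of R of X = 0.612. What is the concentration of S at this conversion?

0.378 mol·L⁻¹

C_R = C_{R0}(1−X) = 0.9234 mol·L⁻¹.
Along a PFR/batch, dC_S/dC_R = −r_S/(r_S+r_T) = −k₁/(k₁+k₂·C_R).
Integrating from C_{R0} to C_R: C_S = (0.543/0.988)·ln[(0.543+0.988·2.38)/(0.543+0.988·0.923)] = 0.5496·ln(2.894/1.455) = 0.3779 mol·L⁻¹.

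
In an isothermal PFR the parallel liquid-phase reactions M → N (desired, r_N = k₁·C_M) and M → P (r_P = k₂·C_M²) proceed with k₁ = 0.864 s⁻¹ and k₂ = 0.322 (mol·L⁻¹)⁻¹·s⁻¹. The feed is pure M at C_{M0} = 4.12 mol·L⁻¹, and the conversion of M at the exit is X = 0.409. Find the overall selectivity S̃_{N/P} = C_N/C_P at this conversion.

C_M = C_{M0}(1−X) = 2.435 mol·L⁻¹.
Along a PFR/batch, dC_N/dC_M = −r_N/(r_N+r_P) = −k₁/(k₁+k₂·C_M).
Integrating from C_{M0} to C_M: C_N = (0.864/0.322)·ln[(0.864+0.322·4.12)/(0.864+0.322·2.43)] = 2.683·ln(2.191/1.648) = 0.7637 mol·L⁻¹.
C_P = (C_{M0}−C_M)−C_N = 0.9214 mol·L⁻¹; S̃_{N/P} = 0.7637/0.9214 = 0.829.

0.829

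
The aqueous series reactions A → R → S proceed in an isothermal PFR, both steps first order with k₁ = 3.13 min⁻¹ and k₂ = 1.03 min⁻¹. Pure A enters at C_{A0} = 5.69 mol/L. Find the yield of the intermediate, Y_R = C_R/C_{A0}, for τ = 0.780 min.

Solving the coupled first-order balances gives C_R(τ) = [k₁/(k₂−k₁)]·C_{A0}·(e^(−k₁τ) − e^(−k₂τ)).
e^(−k₁τ) = e^(−3.13×0.780) = e^(−2.441) = 0.08704; e^(−k₂τ) = e^(−0.8034) = 0.4478.
C_R = 3.13×5.69/(1.03−3.13) × (0.08704−0.4478) = (-8.481)×(-0.3608) = 3.060 mol/L.
Y_R = C_R/C_{A0} = 3.060/5.69 = 0.538.

0.538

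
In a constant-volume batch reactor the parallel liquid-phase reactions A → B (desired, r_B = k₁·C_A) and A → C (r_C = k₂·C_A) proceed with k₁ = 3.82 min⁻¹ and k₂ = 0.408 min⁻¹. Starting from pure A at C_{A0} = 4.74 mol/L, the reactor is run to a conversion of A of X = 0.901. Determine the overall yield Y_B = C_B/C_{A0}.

C_A = C_{A0}(1−X) = 0.4693 mol/L.
Both paths are first order in A, so the instantaneous fraction to B is constant: dC_B/d(−C_A) = k₁/(k₁+k₂) = 0.9035.
C_B = 0.9035·(C_{A0}−C_A) = 0.9035×4.271 = 3.86 mol/L.
Y_B = C_B/C_{A0} = 3.859/4.74 = 0.814.

0.814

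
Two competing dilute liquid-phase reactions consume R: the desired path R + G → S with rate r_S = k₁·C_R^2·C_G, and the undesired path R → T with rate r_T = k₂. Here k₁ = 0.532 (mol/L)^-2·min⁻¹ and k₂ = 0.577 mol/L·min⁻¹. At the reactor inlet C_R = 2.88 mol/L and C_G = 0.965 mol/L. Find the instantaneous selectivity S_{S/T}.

7.38

S_{S/T} = r_S/r_T = (k₁·C_R^2·C_G)/(k₂) = (k₁/k₂)·C_R^2·C_G.
= (0.532×2.880^2×0.9650) / (0.577) = 4.258/0.5770 = 7.38.
Since the desired path is higher order in R, keeping C_R high (PFR or concentrated feed) favours S.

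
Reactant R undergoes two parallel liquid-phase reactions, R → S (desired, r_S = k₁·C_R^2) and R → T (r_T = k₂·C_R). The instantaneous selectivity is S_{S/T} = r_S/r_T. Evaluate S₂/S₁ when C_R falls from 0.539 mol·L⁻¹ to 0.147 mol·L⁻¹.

S_{S/T} = (k₁/k₂)·C_R, so S₂/S₁ = (C_{R,2}/C_{R,1}).
= 0.147/0.539 = 0.273.

0.273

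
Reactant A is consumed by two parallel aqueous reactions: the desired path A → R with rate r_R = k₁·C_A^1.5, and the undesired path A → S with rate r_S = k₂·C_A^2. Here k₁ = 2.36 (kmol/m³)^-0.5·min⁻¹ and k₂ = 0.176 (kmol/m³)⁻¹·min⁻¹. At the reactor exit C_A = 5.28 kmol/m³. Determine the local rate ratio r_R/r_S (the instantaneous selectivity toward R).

5.84

S_{R/S} = r_R/r_S = (k₁·C_A^1.5)/(k₂·C_A^2) = (k₁/k₂)·C_A^-0.5.
= (2.36×5.280^1.5) / (0.176×5.280^2) = 28.63/4.907 = 5.84.
The undesired path is higher order in A, so low C_A (CSTR or dilute feed) favours R.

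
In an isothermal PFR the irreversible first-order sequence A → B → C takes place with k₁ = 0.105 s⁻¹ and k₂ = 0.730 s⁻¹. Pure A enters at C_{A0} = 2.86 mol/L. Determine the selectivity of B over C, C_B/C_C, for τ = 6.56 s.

0.200

For first-order series with pure A initially, C_B(τ) = k₁C_{A0}/(k₂−k₁)·(e^(−k₁τ) − e^(−k₂τ)).
e^(−k₁τ) = e^(−0.105×6.56) = e^(−0.6888) = 0.5022; e^(−k₂τ) = e^(−4.789) = 0.008322.
C_B = 0.105×2.86/(0.730−0.105) × (0.5022−0.008322) = 0.4805×0.4939 = 0.2373 mol/L.
C_A = C_{A0}e^(−k₁τ) = 1.436 mol/L, so C_C = C_{A0}−C_A−C_B = 1.186 mol/L; C_B/C_C = 0.200.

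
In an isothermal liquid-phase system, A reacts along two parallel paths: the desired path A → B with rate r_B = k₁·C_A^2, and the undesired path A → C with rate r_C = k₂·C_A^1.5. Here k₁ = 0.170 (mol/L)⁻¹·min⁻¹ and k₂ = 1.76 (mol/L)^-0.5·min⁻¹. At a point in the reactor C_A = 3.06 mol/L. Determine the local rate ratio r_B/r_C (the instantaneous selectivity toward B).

S_{B/C} = r_B/r_C = (k₁·C_A^2)/(k₂·C_A^1.5) = (k₁/k₂)·C_A^0.5.
= (0.170×3.060^2) / (1.76×3.060^1.5) = 1.592/9.421 = 0.169.
Since the desired path is higher order in A, keeping C_A high (PFR or concentrated feed) favours B.

0.169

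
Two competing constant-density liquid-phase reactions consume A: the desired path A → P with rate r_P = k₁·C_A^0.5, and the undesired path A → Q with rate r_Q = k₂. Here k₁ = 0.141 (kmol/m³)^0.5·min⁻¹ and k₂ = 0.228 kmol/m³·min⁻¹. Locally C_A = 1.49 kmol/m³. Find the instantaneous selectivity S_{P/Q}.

S_{P/Q} = r_P/r_Q = (k₁·C_A^0.5)/(k₂) = (k₁/k₂)·C_A^0.5.
= (0.141×1.490^0.5) / (0.228) = 0.1721/0.2280 = 0.755.

0.755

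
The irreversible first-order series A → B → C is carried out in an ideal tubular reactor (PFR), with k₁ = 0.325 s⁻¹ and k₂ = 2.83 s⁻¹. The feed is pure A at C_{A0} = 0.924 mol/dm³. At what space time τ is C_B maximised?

The intermediate peaks when r₁ = r₂, i.e. k₁e^(−k₁τ) = k₂e^(−k₂τ), giving τ_opt = ln(k₂/k₁)/(k₂−k₁).
= ln(2.83/0.325)/(2.83−0.325) = ln(8.708)/2.505 = 2.164/2.505 = 0.864 s.

0.864 s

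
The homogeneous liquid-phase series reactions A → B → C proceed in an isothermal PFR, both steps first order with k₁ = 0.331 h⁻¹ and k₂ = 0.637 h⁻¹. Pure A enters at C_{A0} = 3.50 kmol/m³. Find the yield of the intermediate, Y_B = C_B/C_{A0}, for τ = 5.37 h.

0.148

Solving the coupled first-order balances gives C_B(τ) = [k₁/(k₂−k₁)]·C_{A0}·(e^(−k₁τ) − e^(−k₂τ)).
e^(−k₁τ) = e^(−0.331×5.37) = e^(−1.777) = 0.1691; e^(−k₂τ) = e^(−3.421) = 0.03269.
C_B = 0.331×3.50/(0.637−0.331) × (0.1691−0.03269) = 3.786×0.1364 = 0.5163 kmol/m³.
Y_B = C_B/C_{A0} = 0.5163/3.50 = 0.148.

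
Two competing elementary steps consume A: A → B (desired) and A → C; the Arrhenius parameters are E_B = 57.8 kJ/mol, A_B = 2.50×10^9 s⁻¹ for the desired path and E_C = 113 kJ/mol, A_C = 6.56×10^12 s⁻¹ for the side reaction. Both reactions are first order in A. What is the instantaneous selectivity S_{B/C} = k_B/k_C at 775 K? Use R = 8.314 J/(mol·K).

2.00

Since both paths have the same order in A, the concentration cancels and S_{B/C} = k_B/k_C = (A_B/A_C)·exp[(E_C−E_B)/(RT)].
(E_C−E_B)/(RT) = (113−57.8)×10³/(8.314×775) = 55200/6443 = 8.567.
k_B/k_C = (2.50×10^9/6.56×10^12)·exp(8.567) = 3.811×10^-4 × 5255 = 2.00.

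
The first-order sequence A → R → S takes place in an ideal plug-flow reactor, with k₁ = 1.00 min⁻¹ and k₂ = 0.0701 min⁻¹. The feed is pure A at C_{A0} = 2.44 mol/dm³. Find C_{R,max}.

2.00 mol/dm³

At the optimum, C_{R,max}/C_{A0} = (k₁/k₂)^[k₂/(k₂−k₁)].
= (1.00/0.0701)^(0.0701/(0.0701−1.00)) = (14.27)^(-0.07538) = 0.8184.
C_{R,max} = 0.8184×2.44 = 2.00 mol/dm³.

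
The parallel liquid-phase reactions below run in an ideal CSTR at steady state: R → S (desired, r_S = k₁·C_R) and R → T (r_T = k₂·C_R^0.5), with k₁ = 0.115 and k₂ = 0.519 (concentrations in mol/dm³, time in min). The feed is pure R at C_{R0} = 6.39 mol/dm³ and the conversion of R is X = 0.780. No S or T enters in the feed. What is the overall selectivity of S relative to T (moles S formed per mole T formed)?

0.263

Exit C_R = C_{R0}(1−X) = 6.39×0.220 = 1.406 mol/dm³.
Rates in a CSTR are evaluated at the outlet concentration: r_S = 0.115×1.406 = 0.1617, r_T = 0.519×1.406^0.5 = 0.6154.
Overall selectivity = C_S/C_T = r_Sτ/(r_Tτ) = r_S/r_T = 0.263.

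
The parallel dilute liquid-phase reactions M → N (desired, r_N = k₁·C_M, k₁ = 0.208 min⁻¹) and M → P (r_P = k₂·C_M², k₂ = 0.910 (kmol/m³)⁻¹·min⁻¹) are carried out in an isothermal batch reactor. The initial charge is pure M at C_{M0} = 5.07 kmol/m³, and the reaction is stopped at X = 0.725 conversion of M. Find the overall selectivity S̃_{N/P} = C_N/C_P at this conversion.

0.0794

C_M = C_{M0}(1−X) = 1.394 kmol/m³.
Along a PFR/batch, dC_N/dC_M = −r_N/(r_N+r_P) = −k₁/(k₁+k₂·C_M).
Integrating from C_{M0} to C_M: C_N = (0.208/0.910)·ln[(0.208+0.910·5.07)/(0.208+0.910·1.39)] = 0.2286·ln(4.822/1.477) = 0.2705 kmol/m³.
C_P = (C_{M0}−C_M)−C_N = 3.405 kmol/m³; S̃_{N/P} = 0.2705/3.405 = 0.0794.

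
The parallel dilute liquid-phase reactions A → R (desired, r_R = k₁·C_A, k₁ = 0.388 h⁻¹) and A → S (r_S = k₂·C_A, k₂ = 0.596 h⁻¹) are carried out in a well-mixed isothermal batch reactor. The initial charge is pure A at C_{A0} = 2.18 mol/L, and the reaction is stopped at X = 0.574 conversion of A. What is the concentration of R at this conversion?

0.493 mol/L

C_A = C_{A0}(1−X) = 0.9287 mol/L.
Both paths are first order in A, so the instantaneous fraction to R is constant: dC_R/d(−C_A) = k₁/(k₁+k₂) = 0.3943.
C_R = 0.3943·(C_{A0}−C_A) = 0.3943×1.251 = 0.493 mol/L.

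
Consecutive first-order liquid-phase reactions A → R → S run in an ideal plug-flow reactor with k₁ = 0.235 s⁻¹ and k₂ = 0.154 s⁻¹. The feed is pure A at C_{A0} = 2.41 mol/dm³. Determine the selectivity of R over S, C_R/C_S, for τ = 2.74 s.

3.94

Solving the coupled first-order balances gives C_R(τ) = [k₁/(k₂−k₁)]·C_{A0}·(e^(−k₁τ) − e^(−k₂τ)).
e^(−k₁τ) = e^(−0.235×2.74) = e^(−0.6439) = 0.5252; e^(−k₂τ) = e^(−0.4220) = 0.6558.
C_R = 0.235×2.41/(0.154−0.235) × (0.5252−0.6558) = (-6.992)×(-0.1305) = 0.9126 mol/dm³.
C_A = C_{A0}e^(−k₁τ) = 1.266 mol/dm³, so C_S = C_{A0}−C_A−C_R = 0.2316 mol/dm³; C_R/C_S = 3.94.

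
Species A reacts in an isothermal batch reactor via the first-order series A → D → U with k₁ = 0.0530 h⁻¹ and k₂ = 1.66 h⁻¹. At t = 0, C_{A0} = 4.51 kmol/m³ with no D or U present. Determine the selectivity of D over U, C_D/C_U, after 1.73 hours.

Solving the coupled first-order balances gives C_D(t) = [k₁/(k₂−k₁)]·C_{A0}·(e^(−k₁t) − e^(−k₂t)).
e^(−k₁t) = e^(−0.0530×1.73) = e^(−0.09169) = 0.9124; e^(−k₂t) = e^(−2.872) = 0.05660.
C_D = 0.0530×4.51/(1.66−0.0530) × (0.9124−0.05660) = 0.1487×0.8558 = 0.1273 kmol/m³.
C_A = C_{A0}e^(−k₁t) = 4.115 kmol/m³, so C_U = C_{A0}−C_A−C_D = 0.2678 kmol/m³; C_D/C_U = 0.475.

0.475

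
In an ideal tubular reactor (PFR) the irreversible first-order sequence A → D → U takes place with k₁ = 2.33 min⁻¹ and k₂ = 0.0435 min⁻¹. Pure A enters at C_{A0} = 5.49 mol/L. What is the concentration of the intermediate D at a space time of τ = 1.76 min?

The intermediate concentration in a first-order A→B→C sequence is C_D = k₁C_{A0}(e^(−k₁τ) − e^(−k₂τ))/(k₂−k₁).
e^(−k₁τ) = e^(−2.33×1.76) = e^(−4.101) = 0.01656; e^(−k₂τ) = e^(−0.07656) = 0.9263.
C_D = 2.33×5.49/(0.0435−2.33) × (0.01656−0.9263) = (-5.594)×(-0.9097) = 5.089 mol/L.

5.09 mol/L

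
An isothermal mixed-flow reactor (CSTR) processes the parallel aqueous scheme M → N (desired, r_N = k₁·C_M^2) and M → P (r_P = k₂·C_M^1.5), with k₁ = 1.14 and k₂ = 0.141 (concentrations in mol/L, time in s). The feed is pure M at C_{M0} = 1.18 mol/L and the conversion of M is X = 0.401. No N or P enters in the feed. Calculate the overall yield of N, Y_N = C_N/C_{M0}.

0.350

Exit C_M = C_{M0}(1−X) = 1.18×0.599 = 0.7068 mol/L.
Rates in a CSTR are evaluated at the outlet concentration: r_N = 1.14×0.7068^2 = 0.5695, r_P = 0.141×0.7068^1.5 = 0.08379.
Fraction of consumed M going to N: r_N/(r_N+r_P) = 0.8718.
C_N = 0.8718·C_{M0}·X = 0.8718×1.18×0.401 = 0.412 mol/L; Y_N = C_N/C_{M0} = 0.350.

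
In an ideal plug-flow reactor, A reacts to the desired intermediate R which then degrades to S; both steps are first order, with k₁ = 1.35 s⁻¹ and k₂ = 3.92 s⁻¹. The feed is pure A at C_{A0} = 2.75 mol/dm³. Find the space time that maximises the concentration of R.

0.415 s

For first-order series the maximum of C_R occurs at τ_opt = ln(k₂/k₁)/(k₂−k₁).
= ln(3.92/1.35)/(3.92−1.35) = ln(2.904)/2.570 = 1.066/2.570 = 0.415 s.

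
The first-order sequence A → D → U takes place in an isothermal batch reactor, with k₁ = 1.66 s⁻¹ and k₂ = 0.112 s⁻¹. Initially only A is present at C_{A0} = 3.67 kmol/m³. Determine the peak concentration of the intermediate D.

Evaluating C_D at t_opt = ln(k₂/k₁)/(k₂−k₁) gives C_{D,max}/C_{A0} = (k₁/k₂)^[k₂/(k₂−k₁)].
= (1.66/0.112)^(0.112/(0.112−1.66)) = (14.82)^(-0.07235) = 0.8228.
C_{D,max} = 0.8228×3.67 = 3.02 kmol/m³.

3.02 kmol/m³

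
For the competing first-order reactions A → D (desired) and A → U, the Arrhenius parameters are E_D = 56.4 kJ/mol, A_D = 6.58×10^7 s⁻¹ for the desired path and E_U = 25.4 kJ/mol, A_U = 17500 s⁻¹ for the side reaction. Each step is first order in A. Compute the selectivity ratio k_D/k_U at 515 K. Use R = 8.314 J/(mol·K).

2.70

k_D/k_U = (A_D/A_U)·exp[−(E_D−E_U)/(RT)] = (A_D/A_U)·exp[(E_U−E_D)/(RT)].
(E_U−E_D)/(RT) = (25.4−56.4)×10³/(8.314×515) = -31000/4282 = -7.240.
k_D/k_U = (6.58×10^7/17500)·exp(-7.240) = 3760 × 7.172×10^-4 = 2.70.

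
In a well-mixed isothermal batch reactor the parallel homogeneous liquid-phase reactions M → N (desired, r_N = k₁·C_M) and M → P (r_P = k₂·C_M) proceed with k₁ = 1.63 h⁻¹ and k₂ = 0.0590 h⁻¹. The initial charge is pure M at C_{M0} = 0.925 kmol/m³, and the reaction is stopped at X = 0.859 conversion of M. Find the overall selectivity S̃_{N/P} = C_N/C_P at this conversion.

C_M = C_{M0}(1−X) = 0.1304 kmol/m³.
Both paths are first order in M, so the instantaneous fraction to N is constant: dC_N/d(−C_M) = k₁/(k₁+k₂) = 0.9651.
C_N = 0.9651·(C_{M0}−C_M) = 0.9651×0.7946 = 0.767 kmol/m³.
C_P = (C_{M0}−C_M)−C_N = 0.02776 kmol/m³; S̃_{N/P} = 0.7668/0.02776 = 27.6.

27.6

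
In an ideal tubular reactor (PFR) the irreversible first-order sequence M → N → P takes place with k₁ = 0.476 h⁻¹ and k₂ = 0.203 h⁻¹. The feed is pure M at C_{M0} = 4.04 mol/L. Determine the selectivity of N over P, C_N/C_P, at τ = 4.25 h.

1.39

For first-order series with pure M initially, C_N(τ) = k₁C_{M0}/(k₂−k₁)·(e^(−k₁τ) − e^(−k₂τ)).
e^(−k₁τ) = e^(−0.476×4.25) = e^(−2.023) = 0.1323; e^(−k₂τ) = e^(−0.8628) = 0.4220.
C_N = 0.476×4.04/(0.203−0.476) × (0.1323−0.4220) = (-7.044)×(-0.2897) = 2.041 mol/L.
C_M = C_{M0}e^(−k₁τ) = 0.5343 mol/L, so C_P = C_{M0}−C_M−C_N = 1.465 mol/L; C_N/C_P = 1.39.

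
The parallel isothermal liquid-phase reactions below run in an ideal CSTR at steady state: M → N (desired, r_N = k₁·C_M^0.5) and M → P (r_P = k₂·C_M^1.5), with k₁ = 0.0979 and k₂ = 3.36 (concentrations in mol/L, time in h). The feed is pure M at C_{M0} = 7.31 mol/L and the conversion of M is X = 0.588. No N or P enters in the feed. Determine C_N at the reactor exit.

Exit C_M = C_{M0}(1−X) = 7.31×0.412 = 3.012 mol/L.
Rates in a CSTR are evaluated at the outlet concentration: r_N = 0.0979×3.012^0.5 = 0.1699, r_P = 3.36×3.012^1.5 = 17.56.
Fraction of consumed M going to N: r_N/(r_N+r_P) = 0.009582.
C_N = 0.009582·C_{M0}·X = 0.009582×7.31×0.588 = 0.0412 mol/L.

0.0412 mol/L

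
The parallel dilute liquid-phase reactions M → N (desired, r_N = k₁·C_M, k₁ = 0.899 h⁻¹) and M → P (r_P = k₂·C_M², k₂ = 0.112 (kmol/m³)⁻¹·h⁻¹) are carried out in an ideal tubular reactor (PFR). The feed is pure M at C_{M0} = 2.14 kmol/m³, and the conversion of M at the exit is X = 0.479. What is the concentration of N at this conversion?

0.853 kmol/m³

C_M = C_{M0}(1−X) = 1.115 kmol/m³.
Along a PFR/batch, dC_N/dC_M = −r_N/(r_N+r_P) = −k₁/(k₁+k₂·C_M).
Integrating from C_{M0} to C_M: C_N = (0.899/0.112)·ln[(0.899+0.112·2.14)/(0.899+0.112·1.11)] = 8.027·ln(1.139/1.024) = 0.8531 kmol/m³.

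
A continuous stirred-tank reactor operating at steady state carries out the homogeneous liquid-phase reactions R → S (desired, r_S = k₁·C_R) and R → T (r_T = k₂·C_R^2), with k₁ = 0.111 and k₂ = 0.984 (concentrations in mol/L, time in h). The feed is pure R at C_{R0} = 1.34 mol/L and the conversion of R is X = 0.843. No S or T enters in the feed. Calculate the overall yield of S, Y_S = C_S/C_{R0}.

0.294

Exit C_R = C_{R0}(1−X) = 1.34×0.157 = 0.2104 mol/L.
In a CSTR the entire volume is at exit conditions, so r_S = 0.111×0.2104 = 0.02335 and r_T = 0.984×0.2104^2 = 0.04355.
Fraction of consumed R going to S: r_S/(r_S+r_T) = 0.3490.
C_S = 0.3490·C_{R0}·X = 0.3490×1.34×0.843 = 0.394 mol/L; Y_S = C_S/C_{R0} = 0.294.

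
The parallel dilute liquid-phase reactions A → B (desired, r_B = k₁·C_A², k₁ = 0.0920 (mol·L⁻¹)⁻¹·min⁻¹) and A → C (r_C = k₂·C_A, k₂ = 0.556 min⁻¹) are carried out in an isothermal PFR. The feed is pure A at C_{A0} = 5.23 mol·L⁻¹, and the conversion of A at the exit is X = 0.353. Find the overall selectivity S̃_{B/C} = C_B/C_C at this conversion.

0.708

C_A = C_{A0}(1−X) = 3.384 mol·L⁻¹.
Along a PFR/batch, dC_C/dC_A = −r_C/(r_B+r_C) = −k₂/(k₂+k₁·C_A).
Integrating from C_{A0} to C_A: C_C = (0.556/0.0920)·ln[(0.556+0.0920·5.23)/(0.556+0.0920·3.38)] = 6.043·ln(1.037/0.8673) = 1.081 mol·L⁻¹.
Then C_B = (C_{A0}−C_A) − C_C = 1.846 − 1.081 = 0.7653 mol·L⁻¹.
S̃_{B/C} = C_B/C_C = 0.7653/1.081 = 0.708.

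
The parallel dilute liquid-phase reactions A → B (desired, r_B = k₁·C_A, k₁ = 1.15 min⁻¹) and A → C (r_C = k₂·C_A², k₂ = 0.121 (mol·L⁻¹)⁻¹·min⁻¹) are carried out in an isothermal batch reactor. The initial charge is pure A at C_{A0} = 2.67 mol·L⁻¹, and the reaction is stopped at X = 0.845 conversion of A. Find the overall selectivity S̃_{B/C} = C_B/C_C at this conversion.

C_A = C_{A0}(1−X) = 0.4139 mol·L⁻¹.
Along a PFR/batch, dC_B/dC_A = −r_B/(r_B+r_C) = −k₁/(k₁+k₂·C_A).
Integrating from C_{A0} to C_A: C_B = (1.15/0.121)·ln[(1.15+0.121·2.67)/(1.15+0.121·0.414)] = 9.504·ln(1.473/1.200) = 1.948 mol·L⁻¹.
C_C = (C_{A0}−C_A)−C_B = 0.3081 mol·L⁻¹; S̃_{B/C} = 1.948/0.3081 = 6.32.

6.32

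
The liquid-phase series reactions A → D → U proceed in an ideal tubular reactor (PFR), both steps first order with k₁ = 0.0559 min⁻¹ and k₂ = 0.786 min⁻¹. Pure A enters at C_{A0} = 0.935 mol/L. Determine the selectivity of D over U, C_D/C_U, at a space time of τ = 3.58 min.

0.471

The intermediate concentration in a first-order A→B→C sequence is C_D = k₁C_{A0}(e^(−k₁τ) − e^(−k₂τ))/(k₂−k₁).
e^(−k₁τ) = e^(−0.0559×3.58) = e^(−0.2001) = 0.8186; e^(−k₂τ) = e^(−2.814) = 0.05997.
C_D = 0.0559×0.935/(0.786−0.0559) × (0.8186−0.05997) = 0.07159×0.7587 = 0.05431 mol/L.
C_A = C_{A0}e^(−k₁τ) = 0.7654 mol/L, so C_U = C_{A0}−C_A−C_D = 0.1153 mol/L; C_D/C_U = 0.471.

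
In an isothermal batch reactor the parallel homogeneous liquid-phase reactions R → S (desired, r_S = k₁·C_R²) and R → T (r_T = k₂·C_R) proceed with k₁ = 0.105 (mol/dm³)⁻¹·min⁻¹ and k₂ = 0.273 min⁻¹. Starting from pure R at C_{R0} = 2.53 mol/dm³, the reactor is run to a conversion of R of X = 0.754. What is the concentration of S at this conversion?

0.699 mol/dm³

C_R = C_{R0}(1−X) = 0.6224 mol/dm³.
Along a PFR/batch, dC_T/dC_R = −r_T/(r_S+r_T) = −k₂/(k₂+k₁·C_R).
Integrating from C_{R0} to C_R: C_T = (0.273/0.105)·ln[(0.273+0.105·2.53)/(0.273+0.105·0.622)] = 2.600·ln(0.5387/0.3383) = 1.209 mol/dm³.
Then C_S = (C_{R0}−C_R) − C_T = 1.908 − 1.209 = 0.6987 mol/dm³.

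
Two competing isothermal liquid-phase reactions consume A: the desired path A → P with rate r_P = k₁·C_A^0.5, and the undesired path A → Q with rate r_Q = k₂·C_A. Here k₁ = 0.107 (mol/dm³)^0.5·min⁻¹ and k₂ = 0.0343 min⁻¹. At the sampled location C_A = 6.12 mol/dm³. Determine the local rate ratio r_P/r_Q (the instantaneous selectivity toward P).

S_{P/Q} = r_P/r_Q = (k₁·C_A^0.5)/(k₂·C_A) = (k₁/k₂)·C_A^-0.5.
= (0.107×6.120^0.5) / (0.0343×6.120) = 0.2647/0.2099 = 1.26.

1.26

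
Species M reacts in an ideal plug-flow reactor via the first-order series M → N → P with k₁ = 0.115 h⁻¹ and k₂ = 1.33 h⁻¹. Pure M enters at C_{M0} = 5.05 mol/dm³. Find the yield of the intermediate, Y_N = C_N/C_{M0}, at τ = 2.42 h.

0.0679

Solving the coupled first-order balances gives C_N(τ) = [k₁/(k₂−k₁)]·C_{M0}·(e^(−k₁τ) − e^(−k₂τ)).
e^(−k₁τ) = e^(−0.115×2.42) = e^(−0.2783) = 0.7571; e^(−k₂τ) = e^(−3.219) = 0.04001.
C_N = 0.115×5.05/(1.33−0.115) × (0.7571−0.04001) = 0.4780×0.7171 = 0.3427 mol/dm³.
Y_N = C_N/C_{M0} = 0.3427/5.05 = 0.0679.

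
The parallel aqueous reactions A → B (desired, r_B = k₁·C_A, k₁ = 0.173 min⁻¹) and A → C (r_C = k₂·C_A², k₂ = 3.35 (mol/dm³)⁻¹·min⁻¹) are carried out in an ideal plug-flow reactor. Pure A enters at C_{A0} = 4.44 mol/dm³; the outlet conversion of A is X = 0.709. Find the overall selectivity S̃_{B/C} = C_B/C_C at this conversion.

C_A = C_{A0}(1−X) = 1.292 mol/dm³.
Along a PFR/batch, dC_B/dC_A = −r_B/(r_B+r_C) = −k₁/(k₁+k₂·C_A).
Integrating from C_{A0} to C_A: C_B = (0.173/3.35)·ln[(0.173+3.35·4.44)/(0.173+3.35·1.29)] = 0.05164·ln(15.05/4.501) = 0.06232 mol/dm³.
C_C = (C_{A0}−C_A)−C_B = 3.086 mol/dm³; S̃_{B/C} = 0.06232/3.086 = 0.0202.

0.0202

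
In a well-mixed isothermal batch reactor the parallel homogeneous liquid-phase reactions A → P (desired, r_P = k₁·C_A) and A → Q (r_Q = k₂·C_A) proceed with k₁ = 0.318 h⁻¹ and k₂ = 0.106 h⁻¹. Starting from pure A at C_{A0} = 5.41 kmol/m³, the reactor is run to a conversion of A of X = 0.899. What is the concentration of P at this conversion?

C_A = C_{A0}(1−X) = 0.5464 kmol/m³.
Both paths are first order in A, so the instantaneous fraction to P is constant: dC_P/d(−C_A) = k₁/(k₁+k₂) = 0.7500.
C_P = 0.7500·(C_{A0}−C_A) = 0.7500×4.864 = 3.65 kmol/m³.

3.65 kmol/m³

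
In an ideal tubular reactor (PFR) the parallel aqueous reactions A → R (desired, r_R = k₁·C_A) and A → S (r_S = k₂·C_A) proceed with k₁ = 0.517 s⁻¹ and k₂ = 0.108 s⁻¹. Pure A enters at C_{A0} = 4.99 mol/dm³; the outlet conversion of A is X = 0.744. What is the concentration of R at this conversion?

C_A = C_{A0}(1−X) = 1.277 mol/dm³.
Both paths are first order in A, so the instantaneous fraction to R is constant: dC_R/d(−C_A) = k₁/(k₁+k₂) = 0.8272.
C_R = 0.8272·(C_{A0}−C_A) = 0.8272×3.713 = 3.07 mol/dm³.

3.07 mol/dm³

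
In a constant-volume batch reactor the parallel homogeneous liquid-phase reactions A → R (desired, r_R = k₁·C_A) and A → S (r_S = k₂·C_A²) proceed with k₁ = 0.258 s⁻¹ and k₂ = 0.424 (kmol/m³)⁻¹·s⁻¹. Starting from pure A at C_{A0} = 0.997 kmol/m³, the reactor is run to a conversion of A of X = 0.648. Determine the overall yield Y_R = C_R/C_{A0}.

0.314

C_A = C_{A0}(1−X) = 0.3509 kmol/m³.
Along a PFR/batch, dC_R/dC_A = −r_R/(r_R+r_S) = −k₁/(k₁+k₂·C_A).
Integrating from C_{A0} to C_A: C_R = (0.258/0.424)·ln[(0.258+0.424·0.997)/(0.258+0.424·0.351)] = 0.6085·ln(0.6807/0.4068) = 0.3133 kmol/m³.
Y_R = C_R/C_{A0} = 0.3133/0.997 = 0.314.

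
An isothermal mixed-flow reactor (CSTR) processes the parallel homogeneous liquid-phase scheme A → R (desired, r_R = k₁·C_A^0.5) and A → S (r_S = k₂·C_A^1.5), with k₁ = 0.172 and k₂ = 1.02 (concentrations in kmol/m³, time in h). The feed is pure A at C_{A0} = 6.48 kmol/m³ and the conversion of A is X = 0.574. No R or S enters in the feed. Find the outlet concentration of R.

Exit C_A = C_{A0}(1−X) = 6.48×0.426 = 2.760 kmol/m³.
In a CSTR the entire volume is at exit conditions, so r_R = 0.172×2.760^0.5 = 0.2858 and r_S = 1.02×2.760^1.5 = 4.678.
Fraction of consumed A going to R: r_R/(r_R+r_S) = 0.05757.
C_R = 0.05757·C_{A0}·X = 0.05757×6.48×0.574 = 0.214 kmol/m³.

0.214 kmol/m³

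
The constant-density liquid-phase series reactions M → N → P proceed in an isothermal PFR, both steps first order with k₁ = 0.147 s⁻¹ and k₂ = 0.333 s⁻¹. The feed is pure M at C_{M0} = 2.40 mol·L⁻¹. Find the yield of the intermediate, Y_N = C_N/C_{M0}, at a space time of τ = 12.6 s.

0.112

Solving the coupled first-order balances gives C_N(τ) = [k₁/(k₂−k₁)]·C_{M0}·(e^(−k₁τ) − e^(−k₂τ)).
e^(−k₁τ) = e^(−0.147×12.6) = e^(−1.852) = 0.1569; e^(−k₂τ) = e^(−4.196) = 0.01506.
C_N = 0.147×2.40/(0.333−0.147) × (0.1569−0.01506) = 1.897×0.1418 = 0.2690 mol·L⁻¹.
Y_N = C_N/C_{M0} = 0.2690/2.40 = 0.112.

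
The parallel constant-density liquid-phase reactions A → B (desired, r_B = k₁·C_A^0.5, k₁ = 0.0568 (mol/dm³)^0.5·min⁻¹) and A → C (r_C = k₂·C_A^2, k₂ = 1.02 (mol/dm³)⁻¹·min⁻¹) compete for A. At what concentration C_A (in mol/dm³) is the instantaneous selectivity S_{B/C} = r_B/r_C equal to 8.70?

0.0345 mol/dm³

S_{B/C} = (k₁/k₂)·C_A^-1.5 ⇒ C_A = (S·k₂/k₁)^(1/(-1.5)).
= (8.70×1.02/0.0568)^(-0.6667) = (156.2)^(-0.6667) = 0.0345 mol/dm³.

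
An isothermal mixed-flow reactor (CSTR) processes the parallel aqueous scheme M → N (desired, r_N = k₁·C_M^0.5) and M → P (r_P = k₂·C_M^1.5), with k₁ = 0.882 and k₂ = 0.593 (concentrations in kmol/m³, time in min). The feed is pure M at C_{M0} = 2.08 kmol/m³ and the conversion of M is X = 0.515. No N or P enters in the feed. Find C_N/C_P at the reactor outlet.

Exit C_M = C_{M0}(1−X) = 2.08×0.485 = 1.009 kmol/m³.
Rates in a CSTR are evaluated at the outlet concentration: r_N = 0.882×1.009^0.5 = 0.8859, r_P = 0.593×1.009^1.5 = 0.6008.
Overall selectivity = C_N/C_P = r_Nτ/(r_Pτ) = r_N/r_P = 1.47.

1.47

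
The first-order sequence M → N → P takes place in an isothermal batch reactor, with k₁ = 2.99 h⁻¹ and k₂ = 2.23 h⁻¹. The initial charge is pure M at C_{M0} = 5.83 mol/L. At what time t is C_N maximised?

For first-order series the maximum of C_N occurs at t_opt = ln(k₂/k₁)/(k₂−k₁).
= ln(2.23/2.99)/(2.23−2.99) = ln(0.7458)/-0.7600 = -0.2933/-0.7600 = 0.386 h.

0.386 h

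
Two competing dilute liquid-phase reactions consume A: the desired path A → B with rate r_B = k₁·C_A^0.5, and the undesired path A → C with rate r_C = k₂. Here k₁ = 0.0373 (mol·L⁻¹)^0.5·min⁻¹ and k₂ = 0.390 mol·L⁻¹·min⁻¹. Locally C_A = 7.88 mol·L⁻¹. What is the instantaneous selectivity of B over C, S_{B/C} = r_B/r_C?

S_{B/C} = r_B/r_C = (k₁·C_A^0.5)/(k₂) = (k₁/k₂)·C_A^0.5.
= (0.0373×7.880^0.5) / (0.390) = 0.1047/0.3900 = 0.268.
Since the desired path is higher order in A, keeping C_A high (PFR or concentrated feed) favours B.

0.268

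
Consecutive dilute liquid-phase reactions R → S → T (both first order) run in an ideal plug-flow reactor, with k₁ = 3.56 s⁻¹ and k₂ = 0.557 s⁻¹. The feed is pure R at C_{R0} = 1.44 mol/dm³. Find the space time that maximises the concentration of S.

0.618 s

For first-order series the maximum of C_S occurs at τ_opt = ln(k₂/k₁)/(k₂−k₁).
= ln(0.557/3.56)/(0.557−3.56) = ln(0.1565)/-3.003 = -1.855/-3.003 = 0.618 s.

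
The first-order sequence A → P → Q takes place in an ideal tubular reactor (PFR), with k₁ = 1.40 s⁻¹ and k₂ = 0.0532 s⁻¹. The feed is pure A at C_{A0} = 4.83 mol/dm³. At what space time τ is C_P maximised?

Setting dC_P/dτ = 0 gives τ_opt = ln(k₂/k₁)/(k₂−k₁).
= ln(0.0532/1.40)/(0.0532−1.40) = ln(0.03800)/-1.347 = -3.270/-1.347 = 2.43 s.

2.43 s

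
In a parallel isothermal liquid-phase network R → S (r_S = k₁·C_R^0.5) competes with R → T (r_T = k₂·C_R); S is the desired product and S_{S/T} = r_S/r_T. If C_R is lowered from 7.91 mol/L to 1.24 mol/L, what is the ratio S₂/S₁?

2.53

S_{S/T} = (k₁/k₂)·C_R^-0.5, so S₂/S₁ = (C_{R,2}/C_{R,1})^-0.5.
= (1.24/7.91)^(-0.5) = (0.1568)^(-0.5) = 2.53.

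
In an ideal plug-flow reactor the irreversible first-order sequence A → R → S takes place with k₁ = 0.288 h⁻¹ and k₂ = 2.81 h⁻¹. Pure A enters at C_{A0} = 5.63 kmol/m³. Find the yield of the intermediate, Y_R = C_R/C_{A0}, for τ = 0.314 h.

Solving the coupled first-order balances gives C_R(τ) = [k₁/(k₂−k₁)]·C_{A0}·(e^(−k₁τ) − e^(−k₂τ)).
e^(−k₁τ) = e^(−0.288×0.314) = e^(−0.09043) = 0.9135; e^(−k₂τ) = e^(−0.8823) = 0.4138.
C_R = 0.288×5.63/(2.81−0.288) × (0.9135−0.4138) = 0.6429×0.4997 = 0.3213 kmol/m³.
Y_R = C_R/C_{A0} = 0.3213/5.63 = 0.0571.

0.0571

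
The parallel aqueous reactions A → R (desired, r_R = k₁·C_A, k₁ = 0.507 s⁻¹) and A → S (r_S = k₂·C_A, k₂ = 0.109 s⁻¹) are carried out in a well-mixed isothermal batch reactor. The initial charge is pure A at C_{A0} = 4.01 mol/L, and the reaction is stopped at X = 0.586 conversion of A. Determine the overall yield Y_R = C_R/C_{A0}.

0.482

C_A = C_{A0}(1−X) = 1.660 mol/L.
Both paths are first order in A, so the instantaneous fraction to R is constant: dC_R/d(−C_A) = k₁/(k₁+k₂) = 0.8231.
C_R = 0.8231·(C_{A0}−C_A) = 0.8231×2.350 = 1.93 mol/L.
Y_R = C_R/C_{A0} = 1.934/4.01 = 0.482.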